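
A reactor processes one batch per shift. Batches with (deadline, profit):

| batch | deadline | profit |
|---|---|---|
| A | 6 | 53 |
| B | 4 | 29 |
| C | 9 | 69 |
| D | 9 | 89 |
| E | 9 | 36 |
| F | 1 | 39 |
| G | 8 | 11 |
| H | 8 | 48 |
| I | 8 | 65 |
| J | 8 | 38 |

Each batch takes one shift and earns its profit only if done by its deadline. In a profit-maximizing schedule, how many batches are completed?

9

By profit: D(d9,89), C(d9,69), I(d8,65), A(d6,53), H(d8,48), F(d1,39), J(d8,38), E(d9,36), B(d4,29), G(d8,11)
D→slot 9; C→slot 8; I→slot 7; A→slot 6; H→slot 5; F→slot 1; J→slot 4; E→slot 3; B→slot 2; G skipped.
9 of 10 scheduled.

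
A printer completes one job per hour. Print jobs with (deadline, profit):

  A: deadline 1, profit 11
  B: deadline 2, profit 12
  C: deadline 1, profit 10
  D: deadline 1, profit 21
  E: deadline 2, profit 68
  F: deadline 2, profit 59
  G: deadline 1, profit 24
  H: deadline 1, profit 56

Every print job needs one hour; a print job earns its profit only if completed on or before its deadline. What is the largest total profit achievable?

127

Profit order: E=68 F=59 H=56 G=24 D=21 B=12 A=11 C=10
Assign: E→slot 2, F→slot 1, H skipped, G skipped, D skipped, B skipped, A skipped, C skipped.
Slots: [1:F] [2:E]
Profit = 59 + 68 = 127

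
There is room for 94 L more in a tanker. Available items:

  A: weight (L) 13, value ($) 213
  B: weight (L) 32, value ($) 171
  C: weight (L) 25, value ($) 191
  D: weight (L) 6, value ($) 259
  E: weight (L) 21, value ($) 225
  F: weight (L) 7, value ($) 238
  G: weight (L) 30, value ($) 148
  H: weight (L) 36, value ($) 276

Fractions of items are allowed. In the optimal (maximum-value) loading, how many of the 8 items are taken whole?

5

Sort by value per unit weight and fill in that order.
Ratios (sorted): D 43.17, F 34.00, A 16.38, E 10.71, H 7.67, C 7.64, B 5.34, G 4.93
take D (6 @ 259); take F (7 @ 238); take A (13 @ 213); take E (21 @ 225); take H (36 @ 276); take 11/25 of C → 84.04. Capacity used 94/94.
5 item(s) taken whole; one partial (take 11/25 of C).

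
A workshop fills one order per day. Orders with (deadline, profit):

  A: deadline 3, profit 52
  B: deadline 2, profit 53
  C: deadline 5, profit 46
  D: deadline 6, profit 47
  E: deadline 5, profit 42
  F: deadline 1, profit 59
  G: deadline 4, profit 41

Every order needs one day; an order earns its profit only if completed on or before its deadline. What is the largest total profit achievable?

Sort by profit descending; place each in the latest free slot ≤ its deadline.
By profit: F(d1,59), B(d2,53), A(d3,52), D(d6,47), C(d5,46), E(d5,42), G(d4,41)
F→slot 1; B→slot 2; A→slot 3; D→slot 6; C→slot 5; E→slot 4; G skipped.
Profit = 59 + 53 + 52 + 42 + 46 + 47 = 299

299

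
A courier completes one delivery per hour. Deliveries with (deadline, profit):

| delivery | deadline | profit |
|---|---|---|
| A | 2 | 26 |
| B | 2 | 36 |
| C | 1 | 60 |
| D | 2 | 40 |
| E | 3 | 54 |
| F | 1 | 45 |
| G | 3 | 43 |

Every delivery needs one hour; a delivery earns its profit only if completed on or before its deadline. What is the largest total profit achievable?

Profit order: C=60 E=54 F=45 G=43 D=40 B=36 A=26
Assign: C→slot 1, E→slot 3, F skipped, G→slot 2, D skipped, B skipped, A skipped.
Slots: [1:C] [2:G] [3:E]
Profit = 60 + 43 + 54 = 157

157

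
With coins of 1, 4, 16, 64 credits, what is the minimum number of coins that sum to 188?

8

Use the largest denomination that fits, subtract, and repeat.
188 − 2×64→60 − 3×16→12 − 3×4→0
Total coins = 2 + 3 + 3 = 8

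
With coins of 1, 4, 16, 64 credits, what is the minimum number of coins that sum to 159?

Use the largest denomination that fits, subtract, and repeat.
159 − 2×64→31 − 1×16→15 − 3×4→3 − 3×1→0
Total coins = 2 + 1 + 3 + 3 = 9

9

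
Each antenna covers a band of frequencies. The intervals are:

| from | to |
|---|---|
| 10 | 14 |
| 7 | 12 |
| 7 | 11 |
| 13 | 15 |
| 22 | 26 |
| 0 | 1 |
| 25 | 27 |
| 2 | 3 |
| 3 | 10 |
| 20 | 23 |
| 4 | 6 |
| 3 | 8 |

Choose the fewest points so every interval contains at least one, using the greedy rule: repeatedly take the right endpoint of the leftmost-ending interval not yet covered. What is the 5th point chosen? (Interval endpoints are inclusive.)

15

Process intervals by earliest right end; each time one isn't hit yet, stab at its right endpoint.
Sorted: [0,1] [2,3] [4,6] [3,8] [3,10] [7,11] [7,12] [10,14] [13,15] [20,23] [22,26] [25,27]
{[0,1]} hit by 1; {[2,3]} hit by 3; {[4,6],[3,8],[3,10]} hit by 6; {[7,11],[7,12],[10,14]} hit by 11; {[13,15]} hit by 15; {[20,23],[22,26]} hit by 23; {[25,27]} hit by 27.
Points: 1, 3, 6, 11, 15, 23, 27 (7 total).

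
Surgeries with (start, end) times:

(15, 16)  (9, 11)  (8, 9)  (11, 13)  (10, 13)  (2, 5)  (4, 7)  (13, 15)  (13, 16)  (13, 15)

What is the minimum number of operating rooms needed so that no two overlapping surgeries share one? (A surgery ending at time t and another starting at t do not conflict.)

The answer is the maximum number of intervals overlapping at any instant.
starts: [2, 4, 8, 9, 10, 11, 13, 13, 13, 15]
ends:   [5, 7, 9, 11, 13, 13, 15, 15, 16, 16]
s2→1 s4→2 e5→1 e7→0 s8→1 e9→0 s9→1 s10→2 e11→1 s11→2 e13→1 e13→0 s13→1 s13→2 s13→3  — peak 3.

3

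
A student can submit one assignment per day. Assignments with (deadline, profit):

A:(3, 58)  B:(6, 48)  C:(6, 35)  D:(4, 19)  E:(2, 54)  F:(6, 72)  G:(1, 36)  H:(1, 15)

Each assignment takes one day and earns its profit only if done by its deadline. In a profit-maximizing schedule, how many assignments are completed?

By profit: F(d6,72), A(d3,58), E(d2,54), B(d6,48), G(d1,36), C(d6,35), D(d4,19), H(d1,15)
F→slot 6; A→slot 3; E→slot 2; B→slot 5; G→slot 1; C→slot 4; D skipped; H skipped.
6 of 8 scheduled.

6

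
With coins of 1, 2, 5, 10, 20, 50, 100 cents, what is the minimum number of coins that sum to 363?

Use the largest denomination that fits, subtract, and repeat.
363 = 3×100 + 1×50 + 1×10 + 1×2 + 1×1
Total coins = 3 + 1 + 1 + 1 + 1 = 7

7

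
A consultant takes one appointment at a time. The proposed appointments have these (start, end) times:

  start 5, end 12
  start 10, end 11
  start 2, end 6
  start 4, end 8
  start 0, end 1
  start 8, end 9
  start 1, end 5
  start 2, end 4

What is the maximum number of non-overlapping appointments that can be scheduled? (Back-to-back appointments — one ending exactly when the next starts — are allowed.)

5

Order by finish time; keep every interval that doesn't clash with the previous kept one.
By end time: (0,1), (2,4), (1,5), (2,6), (4,8), (8,9), (10,11), (5,12).
Pick (0,1); next start ≥ 1 → (2,4); next start ≥ 4 → (4,8); next start ≥ 8 → (8,9); next start ≥ 9 → (10,11).
Selected 5 appointments.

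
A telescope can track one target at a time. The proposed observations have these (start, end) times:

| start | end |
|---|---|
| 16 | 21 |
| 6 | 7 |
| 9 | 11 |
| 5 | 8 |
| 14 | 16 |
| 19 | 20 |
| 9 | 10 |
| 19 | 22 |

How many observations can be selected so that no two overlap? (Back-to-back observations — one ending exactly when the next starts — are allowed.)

4

Sort by end time and greedily take each interval whose start is ≥ the last chosen end.
Sorted by end: (6,7)  (5,8)  (9,10)  (9,11)  (14,16)  (19,20)  (16,21)  (19,22)
take (6,7); take (9,10); take (14,16); take (19,20); skip (19,22).
Selected 4 observations.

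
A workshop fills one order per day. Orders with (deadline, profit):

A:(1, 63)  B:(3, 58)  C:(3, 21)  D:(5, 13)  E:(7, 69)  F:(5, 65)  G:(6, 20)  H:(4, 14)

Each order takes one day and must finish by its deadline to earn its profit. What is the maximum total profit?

By profit: E(d7,69), F(d5,65), A(d1,63), B(d3,58), C(d3,21), G(d6,20), H(d4,14), D(d5,13)
E→slot 7; F→slot 5; A→slot 1; B→slot 3; C→slot 2; G→slot 6; H→slot 4; D skipped.
Profit = 63 + 21 + 58 + 14 + 65 + 20 + 69 = 310

310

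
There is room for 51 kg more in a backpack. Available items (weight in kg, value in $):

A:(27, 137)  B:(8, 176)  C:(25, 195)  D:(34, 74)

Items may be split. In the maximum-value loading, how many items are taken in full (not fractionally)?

2

Ratios (sorted): B 22.00, C 7.80, A 5.07, D 2.18
take B (8 @ 176); take C (25 @ 195); take 18/27 of A → 91.33. Capacity used 51/51.
2 item(s) taken whole; one partial (take 18/27 of A).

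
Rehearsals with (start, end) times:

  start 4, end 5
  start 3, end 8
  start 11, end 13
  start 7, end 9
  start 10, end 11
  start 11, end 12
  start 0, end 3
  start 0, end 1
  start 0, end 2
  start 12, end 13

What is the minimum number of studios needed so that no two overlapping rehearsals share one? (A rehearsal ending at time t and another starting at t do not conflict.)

3

Count concurrent intervals with a sweep; the peak is the room count.
Events (time:±→running): 0:+→1 0:+→2 0:+→3 … peak 3.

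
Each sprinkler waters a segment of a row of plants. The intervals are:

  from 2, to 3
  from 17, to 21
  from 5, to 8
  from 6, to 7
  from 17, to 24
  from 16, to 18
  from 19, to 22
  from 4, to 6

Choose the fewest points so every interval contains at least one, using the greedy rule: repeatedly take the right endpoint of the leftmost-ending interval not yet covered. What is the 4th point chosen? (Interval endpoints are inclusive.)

Sorted: [2,3] [4,6] [6,7] [5,8] [16,18] [17,21] [19,22] [17,24]
{[2,3]} hit by 3; {[4,6],[6,7],[5,8]} hit by 6; {[16,18],[17,21]} hit by 18; {[19,22],[17,24]} hit by 22.
Points: 3, 6, 18, 22 (4 total).

22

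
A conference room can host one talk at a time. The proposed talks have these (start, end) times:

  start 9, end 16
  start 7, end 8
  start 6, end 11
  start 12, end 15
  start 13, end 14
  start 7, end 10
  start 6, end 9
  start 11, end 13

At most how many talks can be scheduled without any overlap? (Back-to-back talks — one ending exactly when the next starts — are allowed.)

Greedy by earliest finish: after sorting by end time, pick each interval compatible with the last pick.
Sorted by end: (7,8)  (6,9)  (7,10)  (6,11)  (11,13)  (13,14)  (12,15)  (9,16)
take (7,8); skip (6,9); skip (7,10); take (11,13); take (13,14).
Selected 3 talks.

3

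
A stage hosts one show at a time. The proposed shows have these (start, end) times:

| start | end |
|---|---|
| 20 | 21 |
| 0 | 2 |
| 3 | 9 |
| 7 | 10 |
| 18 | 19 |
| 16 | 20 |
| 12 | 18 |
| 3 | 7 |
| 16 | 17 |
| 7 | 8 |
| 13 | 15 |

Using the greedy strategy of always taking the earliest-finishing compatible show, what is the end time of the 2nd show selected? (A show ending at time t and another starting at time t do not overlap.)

Order by finish time; keep every interval that doesn't clash with the previous kept one.
By end time: (0,2), (3,7), (7,8), (3,9), (7,10), (13,15), (16,17), (12,18), (18,19), (16,20), (20,21).
Pick (0,2); next start ≥ 2 → (3,7); next start ≥ 7 → (7,8); next start ≥ 8 → (13,15); next start ≥ 15 → (16,17); next start ≥ 17 → (18,19); next start ≥ 19 → (20,21).
Selected: (0,2) (3,7) (7,8) (13,15) (16,17) (18,19) (20,21)

7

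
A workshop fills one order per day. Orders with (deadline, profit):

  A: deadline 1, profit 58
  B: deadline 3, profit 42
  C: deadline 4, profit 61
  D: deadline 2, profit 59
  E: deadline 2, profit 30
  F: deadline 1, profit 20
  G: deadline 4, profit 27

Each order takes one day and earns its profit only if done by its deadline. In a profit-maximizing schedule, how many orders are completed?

Profit order: C=61 D=59 A=58 B=42 E=30 G=27 F=20
Assign: C→slot 4, D→slot 2, A→slot 1, B→slot 3, E skipped, G skipped, F skipped.
Slots: [1:A] [2:D] [3:B] [4:C]
4 of 7 scheduled.

4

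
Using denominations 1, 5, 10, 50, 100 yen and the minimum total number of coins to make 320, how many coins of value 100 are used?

320 − 3×100→20 − 2×10→0
Count of 100: 3

3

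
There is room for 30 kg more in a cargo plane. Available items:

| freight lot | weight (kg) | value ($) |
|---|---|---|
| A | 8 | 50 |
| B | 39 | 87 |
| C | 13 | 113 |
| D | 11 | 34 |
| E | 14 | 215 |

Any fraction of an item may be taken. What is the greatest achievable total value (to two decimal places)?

Greedy by value/weight ratio, highest first.
Ratios (sorted): E 15.36, C 8.69, A 6.25, D 3.09, B 2.23
take E (14 @ 215); take C (13 @ 113); take 3/8 of A → 18.75. Capacity used 30/30.
Total value = 346.75

346.75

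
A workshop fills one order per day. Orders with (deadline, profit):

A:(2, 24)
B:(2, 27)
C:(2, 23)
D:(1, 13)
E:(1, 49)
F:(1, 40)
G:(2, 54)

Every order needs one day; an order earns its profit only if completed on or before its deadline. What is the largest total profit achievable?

Sort by profit descending; place each in the latest free slot ≤ its deadline.
By profit: G(d2,54), E(d1,49), F(d1,40), B(d2,27), A(d2,24), C(d2,23), D(d1,13)
G→slot 2; E→slot 1; F skipped; B skipped; A skipped; C skipped; D skipped.
Profit = 49 + 54 = 103

103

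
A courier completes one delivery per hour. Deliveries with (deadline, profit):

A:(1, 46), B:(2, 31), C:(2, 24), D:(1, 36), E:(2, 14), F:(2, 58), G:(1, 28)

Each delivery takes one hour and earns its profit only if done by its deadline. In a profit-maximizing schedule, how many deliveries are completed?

2

Sort by profit descending; place each in the latest free slot ≤ its deadline.
By profit: F(d2,58), A(d1,46), D(d1,36), B(d2,31), G(d1,28), C(d2,24), E(d2,14)
F→slot 2; A→slot 1; D skipped; B skipped; G skipped; C skipped; E skipped.
2 of 7 scheduled.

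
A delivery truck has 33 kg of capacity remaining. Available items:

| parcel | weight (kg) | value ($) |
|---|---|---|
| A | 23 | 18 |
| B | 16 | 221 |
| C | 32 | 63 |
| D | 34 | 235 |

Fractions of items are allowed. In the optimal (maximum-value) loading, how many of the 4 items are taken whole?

1

Sort by value per unit weight and fill in that order.
Order: B (221/16=13.81) > D (235/34=6.91) > C (63/32=1.97) > A (18/23=0.78)
Fill: take B (16 @ 221) → take 17/34 of D → 117.50; 33/33 used.
1 item(s) taken whole; one partial (take 17/34 of D).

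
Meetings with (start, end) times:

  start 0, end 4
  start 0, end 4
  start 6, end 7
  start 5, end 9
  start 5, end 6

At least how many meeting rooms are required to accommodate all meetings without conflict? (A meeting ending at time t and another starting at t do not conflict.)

starts: [0, 0, 5, 5, 6]
ends:   [4, 4, 6, 7, 9]
s0→1 s0→2  — peak 2.

2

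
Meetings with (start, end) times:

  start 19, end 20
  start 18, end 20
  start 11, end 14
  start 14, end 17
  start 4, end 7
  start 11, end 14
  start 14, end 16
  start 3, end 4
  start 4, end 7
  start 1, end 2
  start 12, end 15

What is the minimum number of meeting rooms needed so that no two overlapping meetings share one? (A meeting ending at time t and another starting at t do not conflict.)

Events (time:±→running): 1:+→1 2:-→0 3:+→1 4:-→0 4:+→1 4:+→2 7:-→1 7:-→0 11:+→1 11:+→2 12:+→3 … peak 3.

3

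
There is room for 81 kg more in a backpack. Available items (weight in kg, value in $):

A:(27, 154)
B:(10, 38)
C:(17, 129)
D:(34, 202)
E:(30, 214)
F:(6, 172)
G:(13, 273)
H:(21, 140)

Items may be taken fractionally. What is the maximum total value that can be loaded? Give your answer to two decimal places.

Order: F (172/6=28.67) > G (273/13=21.00) > C (129/17=7.59) > E (214/30=7.13) > H (140/21=6.67) > D (202/34=5.94) > A (154/27=5.70) > B (38/10=3.80)
Fill: take F (6 @ 172) → take G (13 @ 273) → take C (17 @ 129) → take E (30 @ 214) → take 15/21 of H → 100.00; 81/81 used.
Total value = 888.00

888.00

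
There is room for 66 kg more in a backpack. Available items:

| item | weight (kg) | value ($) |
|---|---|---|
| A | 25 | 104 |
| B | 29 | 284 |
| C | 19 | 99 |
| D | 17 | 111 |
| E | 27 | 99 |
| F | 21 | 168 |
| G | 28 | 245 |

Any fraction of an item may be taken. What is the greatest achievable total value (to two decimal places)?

601.00

Greedy by value/weight ratio, highest first.
Ratios (sorted): B 9.79, G 8.75, F 8.00, D 6.53, C 5.21, A 4.16, E 3.67
take B (29 @ 284); take G (28 @ 245); take 9/21 of F → 72.00. Capacity used 66/66.
Total value = 601.00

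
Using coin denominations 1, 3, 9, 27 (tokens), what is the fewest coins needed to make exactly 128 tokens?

128 = 4×27 + 2×9 + 2×1
Total coins = 4 + 2 + 2 = 8

8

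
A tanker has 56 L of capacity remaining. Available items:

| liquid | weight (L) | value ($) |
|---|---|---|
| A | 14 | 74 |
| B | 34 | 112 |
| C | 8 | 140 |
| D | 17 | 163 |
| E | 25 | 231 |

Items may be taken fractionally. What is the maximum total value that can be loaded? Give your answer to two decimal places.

565.71

Greedy by value/weight ratio, highest first.
Ratios (sorted): C 17.50, D 9.59, E 9.24, A 5.29, B 3.29
take C (8 @ 140); take D (17 @ 163); take E (25 @ 231); take 6/14 of A → 31.71. Capacity used 56/56.
Total value = 565.71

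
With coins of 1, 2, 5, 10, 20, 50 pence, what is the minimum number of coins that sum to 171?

171 = 3×50 + 1×20 + 1×1
Total coins = 3 + 1 + 1 = 5

5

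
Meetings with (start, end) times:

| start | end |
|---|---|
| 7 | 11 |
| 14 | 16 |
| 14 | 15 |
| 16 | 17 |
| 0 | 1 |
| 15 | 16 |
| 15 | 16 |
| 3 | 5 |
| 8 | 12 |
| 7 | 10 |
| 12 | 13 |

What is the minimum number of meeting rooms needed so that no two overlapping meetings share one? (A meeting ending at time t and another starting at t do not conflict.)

starts: [0, 3, 7, 7, 8, 12, 14, 14, 15, 15, 16]
ends:   [1, 5, 10, 11, 12, 13, 15, 16, 16, 16, 17]
s0→1 e1→0 s3→1 e5→0 s7→1 s7→2 s8→3  — peak 3.

3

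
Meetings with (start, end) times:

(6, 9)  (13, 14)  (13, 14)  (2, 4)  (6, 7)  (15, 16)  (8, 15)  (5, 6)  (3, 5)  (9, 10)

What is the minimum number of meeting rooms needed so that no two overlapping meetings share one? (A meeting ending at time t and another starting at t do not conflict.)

3

Events (time:±→running): 2:+→1 3:+→2 4:-→1 5:-→0 5:+→1 6:-→0 6:+→1 6:+→2 7:-→1 8:+→2 9:-→1 9:+→2 10:-→1 13:+→2 13:+→3 … peak 3.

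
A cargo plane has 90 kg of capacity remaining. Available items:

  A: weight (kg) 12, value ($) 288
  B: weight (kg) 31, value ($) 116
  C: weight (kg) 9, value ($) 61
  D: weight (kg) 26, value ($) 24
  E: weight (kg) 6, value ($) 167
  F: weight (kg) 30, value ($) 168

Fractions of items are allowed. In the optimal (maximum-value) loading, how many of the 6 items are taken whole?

Sort by value per unit weight and fill in that order.
Ratios (sorted): E 27.83, A 24.00, C 6.78, F 5.60, B 3.74, D 0.92
take E (6 @ 167); take A (12 @ 288); take C (9 @ 61); take F (30 @ 168); take B (31 @ 116); take 2/26 of D → 1.85. Capacity used 90/90.
5 item(s) taken whole; one partial (take 2/26 of D).

5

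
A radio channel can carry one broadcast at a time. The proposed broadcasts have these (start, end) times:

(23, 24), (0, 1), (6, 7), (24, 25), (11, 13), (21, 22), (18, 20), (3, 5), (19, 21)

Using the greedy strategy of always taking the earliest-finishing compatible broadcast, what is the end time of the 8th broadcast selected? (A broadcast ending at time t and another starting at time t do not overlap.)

Sorted by end: (0,1)  (3,5)  (6,7)  (11,13)  (18,20)  (19,21)  (21,22)  (23,24)  (24,25)
take (0,1); take (3,5); take (6,7); take (11,13); take (18,20); skip (19,21); take (21,22); take (23,24); take (24,25).
Selected: (0,1) (3,5) (6,7) (11,13) (18,20) (21,22) (23,24) (24,25)

25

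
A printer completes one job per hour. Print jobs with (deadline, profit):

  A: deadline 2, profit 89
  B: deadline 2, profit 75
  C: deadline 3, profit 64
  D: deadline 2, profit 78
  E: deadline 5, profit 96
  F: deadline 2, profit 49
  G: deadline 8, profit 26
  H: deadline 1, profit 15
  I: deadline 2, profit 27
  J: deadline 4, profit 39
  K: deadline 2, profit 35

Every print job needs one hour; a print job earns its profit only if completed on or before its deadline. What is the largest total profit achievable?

Sort by profit descending; place each in the latest free slot ≤ its deadline.
Profit order: E=96 A=89 D=78 B=75 C=64 F=49 J=39 K=35 I=27 G=26 H=15
Assign: E→slot 5, A→slot 2, D→slot 1, B skipped, C→slot 3, F skipped, J→slot 4, K skipped, I skipped, G→slot 8, H skipped.
Slots: [1:D] [2:A] [3:C] [4:J] [5:E] [8:G]
Profit = 78 + 89 + 64 + 39 + 96 + 26 = 392

392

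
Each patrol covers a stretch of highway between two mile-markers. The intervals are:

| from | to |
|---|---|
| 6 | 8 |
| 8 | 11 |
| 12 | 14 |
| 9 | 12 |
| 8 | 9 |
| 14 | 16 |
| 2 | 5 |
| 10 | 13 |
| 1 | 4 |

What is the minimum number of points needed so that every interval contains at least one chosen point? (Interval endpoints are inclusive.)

Process intervals by earliest right end; each time one isn't hit yet, stab at its right endpoint.
Sorted: [1,4] [2,5] [6,8] [8,9] [8,11] [9,12] [10,13] [12,14] [14,16]
{[1,4],[2,5]} hit by 4; {[6,8],[8,9],[8,11]} hit by 8; {[9,12],[10,13],[12,14]} hit by 12; {[14,16]} hit by 16.
Points: 4, 8, 12, 16 (4 total).

4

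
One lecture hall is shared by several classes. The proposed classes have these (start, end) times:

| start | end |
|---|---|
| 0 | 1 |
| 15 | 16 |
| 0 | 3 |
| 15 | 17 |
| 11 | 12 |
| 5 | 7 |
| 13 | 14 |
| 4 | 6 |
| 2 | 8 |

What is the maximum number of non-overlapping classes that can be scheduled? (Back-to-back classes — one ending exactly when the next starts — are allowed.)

5

Greedy by earliest finish: after sorting by end time, pick each interval compatible with the last pick.
Sorted by end: (0,1)  (0,3)  (4,6)  (5,7)  (2,8)  (11,12)  (13,14)  (15,16)  (15,17)
take (0,1); take (4,6); skip (2,8); take (11,12); take (13,14); take (15,16).
Selected 5 classes.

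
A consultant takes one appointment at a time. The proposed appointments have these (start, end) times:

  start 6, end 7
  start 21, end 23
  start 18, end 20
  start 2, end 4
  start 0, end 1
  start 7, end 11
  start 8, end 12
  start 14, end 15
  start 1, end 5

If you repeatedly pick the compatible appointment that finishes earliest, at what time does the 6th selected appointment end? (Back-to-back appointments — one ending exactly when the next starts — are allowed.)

Sort by end time and greedily take each interval whose start is ≥ the last chosen end.
By end time: (0,1), (2,4), (1,5), (6,7), (7,11), (8,12), (14,15), (18,20), (21,23).
Pick (0,1); next start ≥ 1 → (2,4); next start ≥ 4 → (6,7); next start ≥ 7 → (7,11); next start ≥ 11 → (14,15); next start ≥ 15 → (18,20); next start ≥ 20 → (21,23).
Selected: (0,1) (2,4) (6,7) (7,11) (14,15) (18,20) (21,23)

20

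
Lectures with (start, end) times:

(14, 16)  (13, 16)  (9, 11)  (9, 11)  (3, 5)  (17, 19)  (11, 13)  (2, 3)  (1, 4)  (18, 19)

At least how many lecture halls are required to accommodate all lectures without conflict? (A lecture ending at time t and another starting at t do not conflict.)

2

Count concurrent intervals with a sweep; the peak is the room count.
starts: [1, 2, 3, 9, 9, 11, 13, 14, 17, 18]
ends:   [3, 4, 5, 11, 11, 13, 16, 16, 19, 19]
s1→1 s2→2  — peak 2.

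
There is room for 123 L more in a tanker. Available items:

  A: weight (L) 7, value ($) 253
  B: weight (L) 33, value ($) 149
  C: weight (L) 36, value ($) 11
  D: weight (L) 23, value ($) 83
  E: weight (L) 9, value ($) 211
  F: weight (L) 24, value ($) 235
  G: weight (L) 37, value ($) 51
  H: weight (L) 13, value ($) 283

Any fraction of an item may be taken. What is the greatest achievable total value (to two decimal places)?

Greedy by value/weight ratio, highest first.
Ratios (sorted): A 36.14, E 23.44, H 21.77, F 9.79, B 4.52, D 3.61, G 1.38, C 0.31
take A (7 @ 253); take E (9 @ 211); take H (13 @ 283); take F (24 @ 235); take B (33 @ 149); take D (23 @ 83); take 14/37 of G → 19.30. Capacity used 123/123.
Total value = 1233.30

1233.30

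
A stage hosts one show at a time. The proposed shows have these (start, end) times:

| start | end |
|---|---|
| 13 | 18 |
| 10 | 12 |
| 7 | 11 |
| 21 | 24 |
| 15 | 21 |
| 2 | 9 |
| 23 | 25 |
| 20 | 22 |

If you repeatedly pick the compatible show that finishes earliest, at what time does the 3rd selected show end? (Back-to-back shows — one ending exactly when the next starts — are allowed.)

By end time: (2,9), (7,11), (10,12), (13,18), (15,21), (20,22), (21,24), (23,25).
Pick (2,9); next start ≥ 9 → (10,12); next start ≥ 12 → (13,18); next start ≥ 18 → (20,22); next start ≥ 22 → (23,25).
Selected: (2,9) (10,12) (13,18) (20,22) (23,25)

18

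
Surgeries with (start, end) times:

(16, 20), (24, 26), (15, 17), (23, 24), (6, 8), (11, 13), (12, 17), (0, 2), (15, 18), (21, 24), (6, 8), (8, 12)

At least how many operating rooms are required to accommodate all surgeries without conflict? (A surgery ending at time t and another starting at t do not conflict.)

The answer is the maximum number of intervals overlapping at any instant.
starts: [0, 6, 6, 8, 11, 12, 15, 15, 16, 21, 23, 24]
ends:   [2, 8, 8, 12, 13, 17, 17, 18, 20, 24, 24, 26]
s0→1 e2→0 s6→1 s6→2 e8→1 e8→0 s8→1 s11→2 e12→1 s12→2 e13→1 s15→2 s15→3 s16→4  — peak 4.

4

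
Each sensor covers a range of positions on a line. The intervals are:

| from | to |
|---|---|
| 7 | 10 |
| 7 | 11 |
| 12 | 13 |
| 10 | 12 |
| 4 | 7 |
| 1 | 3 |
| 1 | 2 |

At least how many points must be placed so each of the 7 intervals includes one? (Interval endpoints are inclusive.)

By right end: [1,2]  [1,3]  [4,7]  [7,10]  [7,11]  [10,12]  [12,13]
[1,2] uncovered → point at 2; [4,7] uncovered → point at 7; [10,12] uncovered → point at 12.
Points: 2, 7, 12 (3 total).

3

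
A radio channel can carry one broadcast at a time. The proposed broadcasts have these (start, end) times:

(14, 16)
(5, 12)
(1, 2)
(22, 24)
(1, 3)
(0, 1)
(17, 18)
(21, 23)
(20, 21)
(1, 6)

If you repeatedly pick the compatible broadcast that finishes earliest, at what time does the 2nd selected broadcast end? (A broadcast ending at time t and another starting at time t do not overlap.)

2

Greedy by earliest finish: after sorting by end time, pick each interval compatible with the last pick.
Sorted by end: (0,1)  (1,2)  (1,3)  (1,6)  (5,12)  (14,16)  (17,18)  (20,21)  (21,23)  (22,24)
take (0,1); take (1,2); skip (1,3); take (5,12); take (14,16); take (17,18); take (20,21); take (21,23).
Selected: (0,1) (1,2) (5,12) (14,16) (17,18) (20,21) (21,23)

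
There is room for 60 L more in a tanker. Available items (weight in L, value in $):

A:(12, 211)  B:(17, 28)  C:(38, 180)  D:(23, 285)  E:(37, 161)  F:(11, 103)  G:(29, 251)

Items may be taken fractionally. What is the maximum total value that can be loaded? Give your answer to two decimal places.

Ratios (sorted): A 17.58, D 12.39, F 9.36, G 8.66, C 4.74, E 4.35, B 1.65
take A (12 @ 211); take D (23 @ 285); take F (11 @ 103); take 14/29 of G → 121.17. Capacity used 60/60.
Total value = 720.17

720.17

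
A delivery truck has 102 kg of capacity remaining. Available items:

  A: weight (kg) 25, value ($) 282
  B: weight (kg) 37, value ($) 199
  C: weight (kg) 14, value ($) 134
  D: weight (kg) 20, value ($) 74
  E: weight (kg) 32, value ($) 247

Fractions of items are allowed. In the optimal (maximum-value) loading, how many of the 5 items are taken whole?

Ratios (sorted): A 11.28, C 9.57, E 7.72, B 5.38, D 3.70
take A (25 @ 282); take C (14 @ 134); take E (32 @ 247); take 31/37 of B → 166.73. Capacity used 102/102.
3 item(s) taken whole; one partial (take 31/37 of B).

3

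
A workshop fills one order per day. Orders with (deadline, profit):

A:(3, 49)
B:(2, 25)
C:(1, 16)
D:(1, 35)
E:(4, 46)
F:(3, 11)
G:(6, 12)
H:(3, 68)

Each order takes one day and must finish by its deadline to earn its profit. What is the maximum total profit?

Profit order: H=68 A=49 E=46 D=35 B=25 C=16 G=12 F=11
Assign: H→slot 3, A→slot 2, E→slot 4, D→slot 1, B skipped, C skipped, G→slot 6, F skipped.
Slots: [1:D] [2:A] [3:H] [4:E] [6:G]
Profit = 35 + 49 + 68 + 46 + 12 = 210

210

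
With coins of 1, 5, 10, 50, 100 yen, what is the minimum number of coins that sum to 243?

Use the largest denomination that fits, subtract, and repeat.
243 − 2×100→43 − 4×10→3 − 3×1→0
Total coins = 2 + 4 + 3 = 9

9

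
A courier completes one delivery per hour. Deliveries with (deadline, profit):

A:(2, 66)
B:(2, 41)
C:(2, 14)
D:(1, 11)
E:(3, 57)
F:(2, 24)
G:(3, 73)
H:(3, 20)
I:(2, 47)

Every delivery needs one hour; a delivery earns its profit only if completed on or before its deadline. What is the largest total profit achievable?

Take jobs in profit order; each goes to the latest open slot no later than its deadline.
By profit: G(d3,73), A(d2,66), E(d3,57), I(d2,47), B(d2,41), F(d2,24), H(d3,20), C(d2,14), D(d1,11)
G→slot 3; A→slot 2; E→slot 1; I skipped; B skipped; F skipped; H skipped; C skipped; D skipped.
Profit = 57 + 66 + 73 = 196

196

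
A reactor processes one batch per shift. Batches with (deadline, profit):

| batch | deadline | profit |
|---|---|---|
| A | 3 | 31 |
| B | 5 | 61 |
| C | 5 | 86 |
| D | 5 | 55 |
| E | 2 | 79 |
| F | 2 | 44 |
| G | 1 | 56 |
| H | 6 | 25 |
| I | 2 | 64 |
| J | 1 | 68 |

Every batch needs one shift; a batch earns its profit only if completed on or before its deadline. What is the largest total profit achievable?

Take jobs in profit order; each goes to the latest open slot no later than its deadline.
Profit order: C=86 E=79 J=68 I=64 B=61 G=56 D=55 F=44 A=31 H=25
Assign: C→slot 5, E→slot 2, J→slot 1, I skipped, B→slot 4, G skipped, D→slot 3, F skipped, A skipped, H→slot 6.
Slots: [1:J] [2:E] [3:D] [4:B] [5:C] [6:H]
Profit = 68 + 79 + 55 + 61 + 86 + 25 = 374

374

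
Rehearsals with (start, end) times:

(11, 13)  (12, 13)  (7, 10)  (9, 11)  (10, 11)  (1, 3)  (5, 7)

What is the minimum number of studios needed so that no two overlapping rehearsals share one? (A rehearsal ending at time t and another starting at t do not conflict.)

Events (time:±→running): 1:+→1 3:-→0 5:+→1 7:-→0 7:+→1 9:+→2 … peak 2.

2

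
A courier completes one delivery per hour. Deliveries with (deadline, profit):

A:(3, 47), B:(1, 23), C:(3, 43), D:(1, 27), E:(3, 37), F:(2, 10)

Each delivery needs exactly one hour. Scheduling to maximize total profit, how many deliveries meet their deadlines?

3

Sort by profit descending; place each in the latest free slot ≤ its deadline.
By profit: A(d3,47), C(d3,43), E(d3,37), D(d1,27), B(d1,23), F(d2,10)
A→slot 3; C→slot 2; E→slot 1; D skipped; B skipped; F skipped.
3 of 6 scheduled.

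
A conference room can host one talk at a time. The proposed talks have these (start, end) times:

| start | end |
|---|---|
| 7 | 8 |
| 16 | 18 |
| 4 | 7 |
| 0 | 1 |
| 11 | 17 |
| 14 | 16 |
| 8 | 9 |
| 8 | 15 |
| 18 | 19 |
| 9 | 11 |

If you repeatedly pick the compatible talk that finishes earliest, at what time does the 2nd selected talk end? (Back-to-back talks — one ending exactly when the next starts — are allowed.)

7

Sorted by end: (0,1)  (4,7)  (7,8)  (8,9)  (9,11)  (8,15)  (14,16)  (11,17)  (16,18)  (18,19)
take (0,1); take (4,7); take (7,8); take (8,9); take (9,11); take (14,16); take (16,18); take (18,19).
Selected: (0,1) (4,7) (7,8) (8,9) (9,11) (14,16) (16,18) (18,19)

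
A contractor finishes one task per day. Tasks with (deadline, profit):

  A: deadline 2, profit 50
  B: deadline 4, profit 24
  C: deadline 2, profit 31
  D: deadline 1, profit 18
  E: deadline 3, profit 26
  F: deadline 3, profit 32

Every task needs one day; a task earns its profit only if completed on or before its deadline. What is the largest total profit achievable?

137

Sort by profit descending; place each in the latest free slot ≤ its deadline.
By profit: A(d2,50), F(d3,32), C(d2,31), E(d3,26), B(d4,24), D(d1,18)
A→slot 2; F→slot 3; C→slot 1; E skipped; B→slot 4; D skipped.
Profit = 31 + 50 + 32 + 24 = 137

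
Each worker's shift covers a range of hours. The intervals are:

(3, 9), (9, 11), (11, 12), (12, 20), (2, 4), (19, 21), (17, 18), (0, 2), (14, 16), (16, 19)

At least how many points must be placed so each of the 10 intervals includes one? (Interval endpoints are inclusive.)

Sort by right endpoint; whenever an interval is uncovered, place a point at its right end.
By right end: [0,2]  [2,4]  [3,9]  [9,11]  [11,12]  [14,16]  [17,18]  [16,19]  [12,20]  [19,21]
[0,2] uncovered → point at 2; [3,9] uncovered → point at 9; [11,12] uncovered → point at 12; [14,16] uncovered → point at 16; [17,18] uncovered → point at 18; [19,21] uncovered → point at 21.
Points: 2, 9, 12, 16, 18, 21 (6 total).

6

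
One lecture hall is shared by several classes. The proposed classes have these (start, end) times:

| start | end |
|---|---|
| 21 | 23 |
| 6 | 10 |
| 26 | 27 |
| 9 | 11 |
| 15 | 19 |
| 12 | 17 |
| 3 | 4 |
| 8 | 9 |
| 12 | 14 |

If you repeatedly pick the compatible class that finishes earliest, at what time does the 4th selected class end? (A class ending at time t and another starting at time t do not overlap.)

By end time: (3,4), (8,9), (6,10), (9,11), (12,14), (12,17), (15,19), (21,23), (26,27).
Pick (3,4); next start ≥ 4 → (8,9); next start ≥ 9 → (9,11); next start ≥ 11 → (12,14); next start ≥ 14 → (15,19); next start ≥ 19 → (21,23); next start ≥ 23 → (26,27).
Selected: (3,4) (8,9) (9,11) (12,14) (15,19) (21,23) (26,27)

14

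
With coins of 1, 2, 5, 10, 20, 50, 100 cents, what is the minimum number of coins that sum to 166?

5

166 − 1×100→66 − 1×50→16 − 1×10→6 − 1×5→1 − 1×1→0
Total coins = 1 + 1 + 1 + 1 + 1 = 5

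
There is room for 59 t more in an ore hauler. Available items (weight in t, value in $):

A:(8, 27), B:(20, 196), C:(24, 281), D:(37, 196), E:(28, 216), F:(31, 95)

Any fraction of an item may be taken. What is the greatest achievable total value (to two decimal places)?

Ratios (sorted): C 11.71, B 9.80, E 7.71, D 5.30, A 3.38, F 3.06
take C (24 @ 281); take B (20 @ 196); take 15/28 of E → 115.71. Capacity used 59/59.
Total value = 592.71

592.71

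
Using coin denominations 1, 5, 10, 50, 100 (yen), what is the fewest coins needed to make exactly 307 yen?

Use the largest denomination that fits, subtract, and repeat.
307 = 3×100 + 1×5 + 2×1
Total coins = 3 + 1 + 2 = 6

6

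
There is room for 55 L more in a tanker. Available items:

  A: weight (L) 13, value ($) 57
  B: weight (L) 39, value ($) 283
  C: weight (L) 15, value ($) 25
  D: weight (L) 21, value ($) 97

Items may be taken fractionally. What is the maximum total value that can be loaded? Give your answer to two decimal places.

Sort by value per unit weight and fill in that order.
Order: B (283/39=7.26) > D (97/21=4.62) > A (57/13=4.38) > C (25/15=1.67)
Fill: take B (39 @ 283) → take 16/21 of D → 73.90; 55/55 used.
Total value = 356.90

356.90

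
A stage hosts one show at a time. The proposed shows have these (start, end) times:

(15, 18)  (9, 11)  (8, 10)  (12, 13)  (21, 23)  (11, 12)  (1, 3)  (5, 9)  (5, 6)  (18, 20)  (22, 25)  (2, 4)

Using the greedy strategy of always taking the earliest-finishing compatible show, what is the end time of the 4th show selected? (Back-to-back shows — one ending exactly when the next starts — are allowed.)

12

Greedy by earliest finish: after sorting by end time, pick each interval compatible with the last pick.
By end time: (1,3), (2,4), (5,6), (5,9), (8,10), (9,11), (11,12), (12,13), (15,18), (18,20), (21,23), (22,25).
Pick (1,3); next start ≥ 3 → (5,6); next start ≥ 6 → (8,10); next start ≥ 10 → (11,12); next start ≥ 12 → (12,13); next start ≥ 13 → (15,18); next start ≥ 18 → (18,20); next start ≥ 20 → (21,23).
Selected: (1,3) (5,6) (8,10) (11,12) (12,13) (15,18) (18,20) (21,23)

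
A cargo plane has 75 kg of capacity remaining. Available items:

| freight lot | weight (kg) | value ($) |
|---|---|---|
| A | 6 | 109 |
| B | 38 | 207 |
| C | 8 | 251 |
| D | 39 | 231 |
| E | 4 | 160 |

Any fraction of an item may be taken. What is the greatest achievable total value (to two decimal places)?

849.05

Ratios (sorted): E 40.00, C 31.38, A 18.17, D 5.92, B 5.45
take E (4 @ 160); take C (8 @ 251); take A (6 @ 109); take D (39 @ 231); take 18/38 of B → 98.05. Capacity used 75/75.
Total value = 849.05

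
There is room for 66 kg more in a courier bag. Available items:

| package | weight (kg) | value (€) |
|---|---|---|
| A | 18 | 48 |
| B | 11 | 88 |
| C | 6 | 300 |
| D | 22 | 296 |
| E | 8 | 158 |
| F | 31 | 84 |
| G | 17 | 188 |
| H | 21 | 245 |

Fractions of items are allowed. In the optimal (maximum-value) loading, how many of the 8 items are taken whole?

4

Sort by value per unit weight and fill in that order.
Ratios (sorted): C 50.00, E 19.75, D 13.45, H 11.67, G 11.06, B 8.00, F 2.71, A 2.67
take C (6 @ 300); take E (8 @ 158); take D (22 @ 296); take H (21 @ 245); take 9/17 of G → 99.53. Capacity used 66/66.
4 item(s) taken whole; one partial (take 9/17 of G).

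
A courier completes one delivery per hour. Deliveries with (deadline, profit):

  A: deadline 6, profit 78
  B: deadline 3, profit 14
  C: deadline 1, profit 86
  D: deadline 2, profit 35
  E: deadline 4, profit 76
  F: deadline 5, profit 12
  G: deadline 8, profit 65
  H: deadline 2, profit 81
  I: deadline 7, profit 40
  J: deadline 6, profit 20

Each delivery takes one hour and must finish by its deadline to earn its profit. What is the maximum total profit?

460

Sort by profit descending; place each in the latest free slot ≤ its deadline.
Profit order: C=86 H=81 A=78 E=76 G=65 I=40 D=35 J=20 B=14 F=12
Assign: C→slot 1, H→slot 2, A→slot 6, E→slot 4, G→slot 8, I→slot 7, D skipped, J→slot 5, B→slot 3, F skipped.
Slots: [1:C] [2:H] [3:B] [4:E] [5:J] [6:A] [7:I] [8:G]
Profit = 86 + 81 + 14 + 76 + 20 + 78 + 40 + 65 = 460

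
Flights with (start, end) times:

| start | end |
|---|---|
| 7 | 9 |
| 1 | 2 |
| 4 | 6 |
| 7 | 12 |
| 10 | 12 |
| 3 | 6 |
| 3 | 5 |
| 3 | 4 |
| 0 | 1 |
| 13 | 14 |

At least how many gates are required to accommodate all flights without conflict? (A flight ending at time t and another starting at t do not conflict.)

Count concurrent intervals with a sweep; the peak is the room count.
Events (time:±→running): 0:+→1 1:-→0 1:+→1 2:-→0 3:+→1 3:+→2 3:+→3 … peak 3.

3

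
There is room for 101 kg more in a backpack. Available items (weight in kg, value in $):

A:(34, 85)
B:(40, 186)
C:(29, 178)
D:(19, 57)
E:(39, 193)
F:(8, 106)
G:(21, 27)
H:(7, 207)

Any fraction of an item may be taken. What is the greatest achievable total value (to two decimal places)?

767.70

Greedy by value/weight ratio, highest first.
Ratios (sorted): H 29.57, F 13.25, C 6.14, E 4.95, B 4.65, D 3.00, A 2.50, G 1.29
take H (7 @ 207); take F (8 @ 106); take C (29 @ 178); take E (39 @ 193); take 18/40 of B → 83.70. Capacity used 101/101.
Total value = 767.70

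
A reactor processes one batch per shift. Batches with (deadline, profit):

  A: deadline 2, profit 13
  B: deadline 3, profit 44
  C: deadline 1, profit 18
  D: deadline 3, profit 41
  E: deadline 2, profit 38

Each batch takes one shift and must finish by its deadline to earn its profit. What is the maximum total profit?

Take jobs in profit order; each goes to the latest open slot no later than its deadline.
By profit: B(d3,44), D(d3,41), E(d2,38), C(d1,18), A(d2,13)
B→slot 3; D→slot 2; E→slot 1; C skipped; A skipped.
Profit = 38 + 41 + 44 = 123

123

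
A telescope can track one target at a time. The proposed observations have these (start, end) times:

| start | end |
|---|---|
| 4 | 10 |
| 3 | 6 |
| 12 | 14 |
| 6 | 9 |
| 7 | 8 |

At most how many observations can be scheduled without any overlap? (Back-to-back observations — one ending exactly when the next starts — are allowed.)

3

By end time: (3,6), (7,8), (6,9), (4,10), (12,14).
Pick (3,6); next start ≥ 6 → (7,8); next start ≥ 8 → (12,14).
Selected 3 observations.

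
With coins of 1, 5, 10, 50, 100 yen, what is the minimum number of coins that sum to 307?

Greedy: take as many of the largest coin as possible, then repeat with the remainder.
307 − 3×100→7 − 1×5→2 − 2×1→0
Total coins = 3 + 1 + 2 = 6

6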